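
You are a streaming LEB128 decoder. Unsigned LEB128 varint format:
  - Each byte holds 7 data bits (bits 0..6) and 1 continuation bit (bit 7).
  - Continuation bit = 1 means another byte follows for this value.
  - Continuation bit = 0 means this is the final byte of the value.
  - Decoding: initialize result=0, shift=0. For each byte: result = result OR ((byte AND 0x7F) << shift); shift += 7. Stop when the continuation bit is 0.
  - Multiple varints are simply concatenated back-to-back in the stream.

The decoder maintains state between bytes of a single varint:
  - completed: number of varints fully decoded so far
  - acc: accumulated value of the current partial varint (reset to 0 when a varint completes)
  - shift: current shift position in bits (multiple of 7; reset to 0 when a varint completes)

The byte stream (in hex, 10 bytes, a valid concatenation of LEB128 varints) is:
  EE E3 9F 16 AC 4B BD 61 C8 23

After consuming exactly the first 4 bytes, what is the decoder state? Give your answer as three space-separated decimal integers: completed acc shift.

byte[0]=0xEE cont=1 payload=0x6E: acc |= 110<<0 -> completed=0 acc=110 shift=7
byte[1]=0xE3 cont=1 payload=0x63: acc |= 99<<7 -> completed=0 acc=12782 shift=14
byte[2]=0x9F cont=1 payload=0x1F: acc |= 31<<14 -> completed=0 acc=520686 shift=21
byte[3]=0x16 cont=0 payload=0x16: varint #1 complete (value=46658030); reset -> completed=1 acc=0 shift=0

Answer: 1 0 0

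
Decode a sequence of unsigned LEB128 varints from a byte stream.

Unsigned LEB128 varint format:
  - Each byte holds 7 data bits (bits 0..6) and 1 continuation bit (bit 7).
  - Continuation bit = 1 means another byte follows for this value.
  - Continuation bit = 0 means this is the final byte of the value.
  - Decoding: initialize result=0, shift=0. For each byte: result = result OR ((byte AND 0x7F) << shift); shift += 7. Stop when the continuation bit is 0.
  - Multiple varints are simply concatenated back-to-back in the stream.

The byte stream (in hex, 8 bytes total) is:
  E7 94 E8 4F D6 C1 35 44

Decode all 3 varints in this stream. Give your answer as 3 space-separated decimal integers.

  byte[0]=0xE7 cont=1 payload=0x67=103: acc |= 103<<0 -> acc=103 shift=7
  byte[1]=0x94 cont=1 payload=0x14=20: acc |= 20<<7 -> acc=2663 shift=14
  byte[2]=0xE8 cont=1 payload=0x68=104: acc |= 104<<14 -> acc=1706599 shift=21
  byte[3]=0x4F cont=0 payload=0x4F=79: acc |= 79<<21 -> acc=167381607 shift=28 [end]
Varint 1: bytes[0:4] = E7 94 E8 4F -> value 167381607 (4 byte(s))
  byte[4]=0xD6 cont=1 payload=0x56=86: acc |= 86<<0 -> acc=86 shift=7
  byte[5]=0xC1 cont=1 payload=0x41=65: acc |= 65<<7 -> acc=8406 shift=14
  byte[6]=0x35 cont=0 payload=0x35=53: acc |= 53<<14 -> acc=876758 shift=21 [end]
Varint 2: bytes[4:7] = D6 C1 35 -> value 876758 (3 byte(s))
  byte[7]=0x44 cont=0 payload=0x44=68: acc |= 68<<0 -> acc=68 shift=7 [end]
Varint 3: bytes[7:8] = 44 -> value 68 (1 byte(s))

Answer: 167381607 876758 68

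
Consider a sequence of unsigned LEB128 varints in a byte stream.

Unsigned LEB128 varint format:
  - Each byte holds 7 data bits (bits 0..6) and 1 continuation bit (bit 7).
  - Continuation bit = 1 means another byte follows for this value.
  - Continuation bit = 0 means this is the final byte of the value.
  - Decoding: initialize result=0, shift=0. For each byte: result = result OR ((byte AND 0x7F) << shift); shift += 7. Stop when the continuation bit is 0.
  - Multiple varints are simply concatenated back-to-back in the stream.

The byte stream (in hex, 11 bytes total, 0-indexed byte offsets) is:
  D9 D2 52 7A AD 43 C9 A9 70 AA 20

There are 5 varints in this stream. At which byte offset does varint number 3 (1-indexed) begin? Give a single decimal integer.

Answer: 4

Derivation:
  byte[0]=0xD9 cont=1 payload=0x59=89: acc |= 89<<0 -> acc=89 shift=7
  byte[1]=0xD2 cont=1 payload=0x52=82: acc |= 82<<7 -> acc=10585 shift=14
  byte[2]=0x52 cont=0 payload=0x52=82: acc |= 82<<14 -> acc=1354073 shift=21 [end]
Varint 1: bytes[0:3] = D9 D2 52 -> value 1354073 (3 byte(s))
  byte[3]=0x7A cont=0 payload=0x7A=122: acc |= 122<<0 -> acc=122 shift=7 [end]
Varint 2: bytes[3:4] = 7A -> value 122 (1 byte(s))
  byte[4]=0xAD cont=1 payload=0x2D=45: acc |= 45<<0 -> acc=45 shift=7
  byte[5]=0x43 cont=0 payload=0x43=67: acc |= 67<<7 -> acc=8621 shift=14 [end]
Varint 3: bytes[4:6] = AD 43 -> value 8621 (2 byte(s))
  byte[6]=0xC9 cont=1 payload=0x49=73: acc |= 73<<0 -> acc=73 shift=7
  byte[7]=0xA9 cont=1 payload=0x29=41: acc |= 41<<7 -> acc=5321 shift=14
  byte[8]=0x70 cont=0 payload=0x70=112: acc |= 112<<14 -> acc=1840329 shift=21 [end]
Varint 4: bytes[6:9] = C9 A9 70 -> value 1840329 (3 byte(s))
  byte[9]=0xAA cont=1 payload=0x2A=42: acc |= 42<<0 -> acc=42 shift=7
  byte[10]=0x20 cont=0 payload=0x20=32: acc |= 32<<7 -> acc=4138 shift=14 [end]
Varint 5: bytes[9:11] = AA 20 -> value 4138 (2 byte(s))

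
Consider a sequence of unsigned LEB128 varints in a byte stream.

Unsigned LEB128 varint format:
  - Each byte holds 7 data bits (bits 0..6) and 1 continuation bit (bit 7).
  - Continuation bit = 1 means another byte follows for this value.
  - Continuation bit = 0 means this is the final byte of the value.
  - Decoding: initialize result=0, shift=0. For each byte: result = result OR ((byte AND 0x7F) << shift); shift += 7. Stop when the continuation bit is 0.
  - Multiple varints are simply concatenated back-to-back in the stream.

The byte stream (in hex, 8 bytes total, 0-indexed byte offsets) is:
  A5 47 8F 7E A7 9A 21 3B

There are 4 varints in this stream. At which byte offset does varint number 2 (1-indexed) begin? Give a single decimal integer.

  byte[0]=0xA5 cont=1 payload=0x25=37: acc |= 37<<0 -> acc=37 shift=7
  byte[1]=0x47 cont=0 payload=0x47=71: acc |= 71<<7 -> acc=9125 shift=14 [end]
Varint 1: bytes[0:2] = A5 47 -> value 9125 (2 byte(s))
  byte[2]=0x8F cont=1 payload=0x0F=15: acc |= 15<<0 -> acc=15 shift=7
  byte[3]=0x7E cont=0 payload=0x7E=126: acc |= 126<<7 -> acc=16143 shift=14 [end]
Varint 2: bytes[2:4] = 8F 7E -> value 16143 (2 byte(s))
  byte[4]=0xA7 cont=1 payload=0x27=39: acc |= 39<<0 -> acc=39 shift=7
  byte[5]=0x9A cont=1 payload=0x1A=26: acc |= 26<<7 -> acc=3367 shift=14
  byte[6]=0x21 cont=0 payload=0x21=33: acc |= 33<<14 -> acc=544039 shift=21 [end]
Varint 3: bytes[4:7] = A7 9A 21 -> value 544039 (3 byte(s))
  byte[7]=0x3B cont=0 payload=0x3B=59: acc |= 59<<0 -> acc=59 shift=7 [end]
Varint 4: bytes[7:8] = 3B -> value 59 (1 byte(s))

Answer: 2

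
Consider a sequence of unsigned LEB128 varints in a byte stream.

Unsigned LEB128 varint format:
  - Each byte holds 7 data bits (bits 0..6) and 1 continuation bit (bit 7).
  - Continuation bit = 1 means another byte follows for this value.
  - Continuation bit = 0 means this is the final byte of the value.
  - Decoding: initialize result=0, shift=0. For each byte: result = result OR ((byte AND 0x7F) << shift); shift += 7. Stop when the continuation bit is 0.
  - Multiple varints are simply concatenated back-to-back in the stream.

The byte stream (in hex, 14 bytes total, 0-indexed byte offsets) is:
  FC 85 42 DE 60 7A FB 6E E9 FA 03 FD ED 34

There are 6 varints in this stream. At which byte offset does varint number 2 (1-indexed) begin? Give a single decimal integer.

Answer: 3

Derivation:
  byte[0]=0xFC cont=1 payload=0x7C=124: acc |= 124<<0 -> acc=124 shift=7
  byte[1]=0x85 cont=1 payload=0x05=5: acc |= 5<<7 -> acc=764 shift=14
  byte[2]=0x42 cont=0 payload=0x42=66: acc |= 66<<14 -> acc=1082108 shift=21 [end]
Varint 1: bytes[0:3] = FC 85 42 -> value 1082108 (3 byte(s))
  byte[3]=0xDE cont=1 payload=0x5E=94: acc |= 94<<0 -> acc=94 shift=7
  byte[4]=0x60 cont=0 payload=0x60=96: acc |= 96<<7 -> acc=12382 shift=14 [end]
Varint 2: bytes[3:5] = DE 60 -> value 12382 (2 byte(s))
  byte[5]=0x7A cont=0 payload=0x7A=122: acc |= 122<<0 -> acc=122 shift=7 [end]
Varint 3: bytes[5:6] = 7A -> value 122 (1 byte(s))
  byte[6]=0xFB cont=1 payload=0x7B=123: acc |= 123<<0 -> acc=123 shift=7
  byte[7]=0x6E cont=0 payload=0x6E=110: acc |= 110<<7 -> acc=14203 shift=14 [end]
Varint 4: bytes[6:8] = FB 6E -> value 14203 (2 byte(s))
  byte[8]=0xE9 cont=1 payload=0x69=105: acc |= 105<<0 -> acc=105 shift=7
  byte[9]=0xFA cont=1 payload=0x7A=122: acc |= 122<<7 -> acc=15721 shift=14
  byte[10]=0x03 cont=0 payload=0x03=3: acc |= 3<<14 -> acc=64873 shift=21 [end]
Varint 5: bytes[8:11] = E9 FA 03 -> value 64873 (3 byte(s))
  byte[11]=0xFD cont=1 payload=0x7D=125: acc |= 125<<0 -> acc=125 shift=7
  byte[12]=0xED cont=1 payload=0x6D=109: acc |= 109<<7 -> acc=14077 shift=14
  byte[13]=0x34 cont=0 payload=0x34=52: acc |= 52<<14 -> acc=866045 shift=21 [end]
Varint 6: bytes[11:14] = FD ED 34 -> value 866045 (3 byte(s))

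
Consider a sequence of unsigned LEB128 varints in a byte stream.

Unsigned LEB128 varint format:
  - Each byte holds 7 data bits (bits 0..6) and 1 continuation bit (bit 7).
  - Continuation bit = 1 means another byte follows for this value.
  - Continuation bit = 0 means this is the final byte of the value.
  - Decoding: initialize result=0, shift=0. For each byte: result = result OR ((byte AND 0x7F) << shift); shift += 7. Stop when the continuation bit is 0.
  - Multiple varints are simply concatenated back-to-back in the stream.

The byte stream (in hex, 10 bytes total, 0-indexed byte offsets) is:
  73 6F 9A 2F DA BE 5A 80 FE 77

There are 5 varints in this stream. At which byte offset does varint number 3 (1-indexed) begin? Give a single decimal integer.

Answer: 2

Derivation:
  byte[0]=0x73 cont=0 payload=0x73=115: acc |= 115<<0 -> acc=115 shift=7 [end]
Varint 1: bytes[0:1] = 73 -> value 115 (1 byte(s))
  byte[1]=0x6F cont=0 payload=0x6F=111: acc |= 111<<0 -> acc=111 shift=7 [end]
Varint 2: bytes[1:2] = 6F -> value 111 (1 byte(s))
  byte[2]=0x9A cont=1 payload=0x1A=26: acc |= 26<<0 -> acc=26 shift=7
  byte[3]=0x2F cont=0 payload=0x2F=47: acc |= 47<<7 -> acc=6042 shift=14 [end]
Varint 3: bytes[2:4] = 9A 2F -> value 6042 (2 byte(s))
  byte[4]=0xDA cont=1 payload=0x5A=90: acc |= 90<<0 -> acc=90 shift=7
  byte[5]=0xBE cont=1 payload=0x3E=62: acc |= 62<<7 -> acc=8026 shift=14
  byte[6]=0x5A cont=0 payload=0x5A=90: acc |= 90<<14 -> acc=1482586 shift=21 [end]
Varint 4: bytes[4:7] = DA BE 5A -> value 1482586 (3 byte(s))
  byte[7]=0x80 cont=1 payload=0x00=0: acc |= 0<<0 -> acc=0 shift=7
  byte[8]=0xFE cont=1 payload=0x7E=126: acc |= 126<<7 -> acc=16128 shift=14
  byte[9]=0x77 cont=0 payload=0x77=119: acc |= 119<<14 -> acc=1965824 shift=21 [end]
Varint 5: bytes[7:10] = 80 FE 77 -> value 1965824 (3 byte(s))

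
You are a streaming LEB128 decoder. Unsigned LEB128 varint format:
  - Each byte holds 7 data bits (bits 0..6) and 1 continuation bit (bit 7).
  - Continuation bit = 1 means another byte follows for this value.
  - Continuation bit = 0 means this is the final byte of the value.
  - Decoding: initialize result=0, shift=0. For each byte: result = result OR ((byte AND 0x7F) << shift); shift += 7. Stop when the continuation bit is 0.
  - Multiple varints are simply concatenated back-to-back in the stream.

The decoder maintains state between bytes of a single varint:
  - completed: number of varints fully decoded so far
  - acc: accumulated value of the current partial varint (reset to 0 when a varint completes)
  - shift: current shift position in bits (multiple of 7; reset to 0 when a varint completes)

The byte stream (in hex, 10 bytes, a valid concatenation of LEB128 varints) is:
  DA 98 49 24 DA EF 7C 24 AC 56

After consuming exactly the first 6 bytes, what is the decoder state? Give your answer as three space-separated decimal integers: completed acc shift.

Answer: 2 14298 14

Derivation:
byte[0]=0xDA cont=1 payload=0x5A: acc |= 90<<0 -> completed=0 acc=90 shift=7
byte[1]=0x98 cont=1 payload=0x18: acc |= 24<<7 -> completed=0 acc=3162 shift=14
byte[2]=0x49 cont=0 payload=0x49: varint #1 complete (value=1199194); reset -> completed=1 acc=0 shift=0
byte[3]=0x24 cont=0 payload=0x24: varint #2 complete (value=36); reset -> completed=2 acc=0 shift=0
byte[4]=0xDA cont=1 payload=0x5A: acc |= 90<<0 -> completed=2 acc=90 shift=7
byte[5]=0xEF cont=1 payload=0x6F: acc |= 111<<7 -> completed=2 acc=14298 shift=14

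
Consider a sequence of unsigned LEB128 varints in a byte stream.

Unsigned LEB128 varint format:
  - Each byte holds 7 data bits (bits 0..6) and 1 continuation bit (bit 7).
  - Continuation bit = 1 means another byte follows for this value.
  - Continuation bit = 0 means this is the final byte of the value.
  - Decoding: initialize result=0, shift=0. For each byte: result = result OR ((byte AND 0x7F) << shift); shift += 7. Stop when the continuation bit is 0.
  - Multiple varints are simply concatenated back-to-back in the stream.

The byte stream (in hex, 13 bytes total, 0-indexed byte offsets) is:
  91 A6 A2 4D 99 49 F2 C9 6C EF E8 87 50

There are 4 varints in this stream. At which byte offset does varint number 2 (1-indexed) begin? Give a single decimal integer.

  byte[0]=0x91 cont=1 payload=0x11=17: acc |= 17<<0 -> acc=17 shift=7
  byte[1]=0xA6 cont=1 payload=0x26=38: acc |= 38<<7 -> acc=4881 shift=14
  byte[2]=0xA2 cont=1 payload=0x22=34: acc |= 34<<14 -> acc=561937 shift=21
  byte[3]=0x4D cont=0 payload=0x4D=77: acc |= 77<<21 -> acc=162042641 shift=28 [end]
Varint 1: bytes[0:4] = 91 A6 A2 4D -> value 162042641 (4 byte(s))
  byte[4]=0x99 cont=1 payload=0x19=25: acc |= 25<<0 -> acc=25 shift=7
  byte[5]=0x49 cont=0 payload=0x49=73: acc |= 73<<7 -> acc=9369 shift=14 [end]
Varint 2: bytes[4:6] = 99 49 -> value 9369 (2 byte(s))
  byte[6]=0xF2 cont=1 payload=0x72=114: acc |= 114<<0 -> acc=114 shift=7
  byte[7]=0xC9 cont=1 payload=0x49=73: acc |= 73<<7 -> acc=9458 shift=14
  byte[8]=0x6C cont=0 payload=0x6C=108: acc |= 108<<14 -> acc=1778930 shift=21 [end]
Varint 3: bytes[6:9] = F2 C9 6C -> value 1778930 (3 byte(s))
  byte[9]=0xEF cont=1 payload=0x6F=111: acc |= 111<<0 -> acc=111 shift=7
  byte[10]=0xE8 cont=1 payload=0x68=104: acc |= 104<<7 -> acc=13423 shift=14
  byte[11]=0x87 cont=1 payload=0x07=7: acc |= 7<<14 -> acc=128111 shift=21
  byte[12]=0x50 cont=0 payload=0x50=80: acc |= 80<<21 -> acc=167900271 shift=28 [end]
Varint 4: bytes[9:13] = EF E8 87 50 -> value 167900271 (4 byte(s))

Answer: 4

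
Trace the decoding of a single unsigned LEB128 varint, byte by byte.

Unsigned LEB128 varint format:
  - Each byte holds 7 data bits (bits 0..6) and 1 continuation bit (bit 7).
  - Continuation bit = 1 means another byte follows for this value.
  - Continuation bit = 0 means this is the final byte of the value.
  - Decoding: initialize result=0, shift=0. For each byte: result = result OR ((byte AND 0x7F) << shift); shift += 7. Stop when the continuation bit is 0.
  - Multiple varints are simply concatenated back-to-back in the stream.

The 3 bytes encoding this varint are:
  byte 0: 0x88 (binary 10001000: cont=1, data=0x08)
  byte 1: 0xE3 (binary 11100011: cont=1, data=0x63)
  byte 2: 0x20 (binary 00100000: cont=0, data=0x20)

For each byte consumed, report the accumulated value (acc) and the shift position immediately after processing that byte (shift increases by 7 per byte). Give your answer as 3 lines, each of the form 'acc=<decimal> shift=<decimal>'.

Answer: acc=8 shift=7
acc=12680 shift=14
acc=536968 shift=21

Derivation:
byte 0=0x88: payload=0x08=8, contrib = 8<<0 = 8; acc -> 8, shift -> 7
byte 1=0xE3: payload=0x63=99, contrib = 99<<7 = 12672; acc -> 12680, shift -> 14
byte 2=0x20: payload=0x20=32, contrib = 32<<14 = 524288; acc -> 536968, shift -> 21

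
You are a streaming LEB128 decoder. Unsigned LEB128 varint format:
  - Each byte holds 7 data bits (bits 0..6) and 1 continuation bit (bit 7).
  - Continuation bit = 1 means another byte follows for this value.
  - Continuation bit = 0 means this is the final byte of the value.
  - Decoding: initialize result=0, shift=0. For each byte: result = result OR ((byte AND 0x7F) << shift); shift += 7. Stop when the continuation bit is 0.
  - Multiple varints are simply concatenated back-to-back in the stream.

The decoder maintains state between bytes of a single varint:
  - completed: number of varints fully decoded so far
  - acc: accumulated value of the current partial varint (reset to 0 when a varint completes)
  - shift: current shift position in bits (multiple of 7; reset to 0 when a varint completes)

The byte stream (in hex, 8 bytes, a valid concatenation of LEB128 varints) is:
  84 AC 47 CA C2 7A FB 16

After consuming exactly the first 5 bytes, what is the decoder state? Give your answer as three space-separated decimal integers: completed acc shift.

byte[0]=0x84 cont=1 payload=0x04: acc |= 4<<0 -> completed=0 acc=4 shift=7
byte[1]=0xAC cont=1 payload=0x2C: acc |= 44<<7 -> completed=0 acc=5636 shift=14
byte[2]=0x47 cont=0 payload=0x47: varint #1 complete (value=1168900); reset -> completed=1 acc=0 shift=0
byte[3]=0xCA cont=1 payload=0x4A: acc |= 74<<0 -> completed=1 acc=74 shift=7
byte[4]=0xC2 cont=1 payload=0x42: acc |= 66<<7 -> completed=1 acc=8522 shift=14

Answer: 1 8522 14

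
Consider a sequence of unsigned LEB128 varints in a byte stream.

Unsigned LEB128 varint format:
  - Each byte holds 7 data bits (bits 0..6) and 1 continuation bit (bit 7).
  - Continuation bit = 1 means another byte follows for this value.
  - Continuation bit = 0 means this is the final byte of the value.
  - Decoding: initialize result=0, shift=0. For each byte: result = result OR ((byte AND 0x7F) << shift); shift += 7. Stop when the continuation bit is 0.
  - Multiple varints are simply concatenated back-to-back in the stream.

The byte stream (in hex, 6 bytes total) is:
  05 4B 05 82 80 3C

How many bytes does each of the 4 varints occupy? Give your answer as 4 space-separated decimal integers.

Answer: 1 1 1 3

Derivation:
  byte[0]=0x05 cont=0 payload=0x05=5: acc |= 5<<0 -> acc=5 shift=7 [end]
Varint 1: bytes[0:1] = 05 -> value 5 (1 byte(s))
  byte[1]=0x4B cont=0 payload=0x4B=75: acc |= 75<<0 -> acc=75 shift=7 [end]
Varint 2: bytes[1:2] = 4B -> value 75 (1 byte(s))
  byte[2]=0x05 cont=0 payload=0x05=5: acc |= 5<<0 -> acc=5 shift=7 [end]
Varint 3: bytes[2:3] = 05 -> value 5 (1 byte(s))
  byte[3]=0x82 cont=1 payload=0x02=2: acc |= 2<<0 -> acc=2 shift=7
  byte[4]=0x80 cont=1 payload=0x00=0: acc |= 0<<7 -> acc=2 shift=14
  byte[5]=0x3C cont=0 payload=0x3C=60: acc |= 60<<14 -> acc=983042 shift=21 [end]
Varint 4: bytes[3:6] = 82 80 3C -> value 983042 (3 byte(s))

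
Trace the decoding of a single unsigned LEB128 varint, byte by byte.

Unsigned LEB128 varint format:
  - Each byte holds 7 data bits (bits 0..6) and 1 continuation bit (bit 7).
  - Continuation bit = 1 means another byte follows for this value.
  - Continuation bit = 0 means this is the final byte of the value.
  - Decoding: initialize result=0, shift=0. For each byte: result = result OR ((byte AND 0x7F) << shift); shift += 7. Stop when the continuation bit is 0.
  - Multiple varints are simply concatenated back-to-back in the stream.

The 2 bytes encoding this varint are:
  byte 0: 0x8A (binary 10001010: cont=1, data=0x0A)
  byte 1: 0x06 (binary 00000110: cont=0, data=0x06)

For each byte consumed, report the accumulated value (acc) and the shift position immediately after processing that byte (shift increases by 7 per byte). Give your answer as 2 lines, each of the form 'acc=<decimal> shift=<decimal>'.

byte 0=0x8A: payload=0x0A=10, contrib = 10<<0 = 10; acc -> 10, shift -> 7
byte 1=0x06: payload=0x06=6, contrib = 6<<7 = 768; acc -> 778, shift -> 14

Answer: acc=10 shift=7
acc=778 shift=14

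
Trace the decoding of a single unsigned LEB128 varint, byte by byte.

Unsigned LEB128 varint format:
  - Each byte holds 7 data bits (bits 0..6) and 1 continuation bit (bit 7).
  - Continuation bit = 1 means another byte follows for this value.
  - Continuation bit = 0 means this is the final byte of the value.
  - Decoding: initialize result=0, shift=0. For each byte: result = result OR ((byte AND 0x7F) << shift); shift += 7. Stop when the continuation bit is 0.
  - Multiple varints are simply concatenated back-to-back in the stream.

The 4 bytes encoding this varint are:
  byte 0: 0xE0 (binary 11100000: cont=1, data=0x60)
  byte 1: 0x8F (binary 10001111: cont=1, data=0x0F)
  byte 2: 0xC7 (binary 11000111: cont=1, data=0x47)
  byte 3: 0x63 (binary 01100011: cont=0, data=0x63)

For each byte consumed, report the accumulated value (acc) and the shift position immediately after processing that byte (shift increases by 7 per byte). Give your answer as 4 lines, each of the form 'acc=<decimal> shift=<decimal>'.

Answer: acc=96 shift=7
acc=2016 shift=14
acc=1165280 shift=21
acc=208783328 shift=28

Derivation:
byte 0=0xE0: payload=0x60=96, contrib = 96<<0 = 96; acc -> 96, shift -> 7
byte 1=0x8F: payload=0x0F=15, contrib = 15<<7 = 1920; acc -> 2016, shift -> 14
byte 2=0xC7: payload=0x47=71, contrib = 71<<14 = 1163264; acc -> 1165280, shift -> 21
byte 3=0x63: payload=0x63=99, contrib = 99<<21 = 207618048; acc -> 208783328, shift -> 28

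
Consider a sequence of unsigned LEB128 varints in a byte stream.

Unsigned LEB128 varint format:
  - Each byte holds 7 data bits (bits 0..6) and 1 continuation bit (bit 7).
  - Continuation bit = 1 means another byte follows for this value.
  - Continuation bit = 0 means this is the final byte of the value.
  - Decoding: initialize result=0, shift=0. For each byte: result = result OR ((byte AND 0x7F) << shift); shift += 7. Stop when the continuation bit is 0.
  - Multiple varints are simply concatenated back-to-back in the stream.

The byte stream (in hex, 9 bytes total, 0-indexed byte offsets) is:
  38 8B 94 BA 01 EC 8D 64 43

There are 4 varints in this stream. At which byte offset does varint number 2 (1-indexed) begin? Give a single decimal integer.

  byte[0]=0x38 cont=0 payload=0x38=56: acc |= 56<<0 -> acc=56 shift=7 [end]
Varint 1: bytes[0:1] = 38 -> value 56 (1 byte(s))
  byte[1]=0x8B cont=1 payload=0x0B=11: acc |= 11<<0 -> acc=11 shift=7
  byte[2]=0x94 cont=1 payload=0x14=20: acc |= 20<<7 -> acc=2571 shift=14
  byte[3]=0xBA cont=1 payload=0x3A=58: acc |= 58<<14 -> acc=952843 shift=21
  byte[4]=0x01 cont=0 payload=0x01=1: acc |= 1<<21 -> acc=3049995 shift=28 [end]
Varint 2: bytes[1:5] = 8B 94 BA 01 -> value 3049995 (4 byte(s))
  byte[5]=0xEC cont=1 payload=0x6C=108: acc |= 108<<0 -> acc=108 shift=7
  byte[6]=0x8D cont=1 payload=0x0D=13: acc |= 13<<7 -> acc=1772 shift=14
  byte[7]=0x64 cont=0 payload=0x64=100: acc |= 100<<14 -> acc=1640172 shift=21 [end]
Varint 3: bytes[5:8] = EC 8D 64 -> value 1640172 (3 byte(s))
  byte[8]=0x43 cont=0 payload=0x43=67: acc |= 67<<0 -> acc=67 shift=7 [end]
Varint 4: bytes[8:9] = 43 -> value 67 (1 byte(s))

Answer: 1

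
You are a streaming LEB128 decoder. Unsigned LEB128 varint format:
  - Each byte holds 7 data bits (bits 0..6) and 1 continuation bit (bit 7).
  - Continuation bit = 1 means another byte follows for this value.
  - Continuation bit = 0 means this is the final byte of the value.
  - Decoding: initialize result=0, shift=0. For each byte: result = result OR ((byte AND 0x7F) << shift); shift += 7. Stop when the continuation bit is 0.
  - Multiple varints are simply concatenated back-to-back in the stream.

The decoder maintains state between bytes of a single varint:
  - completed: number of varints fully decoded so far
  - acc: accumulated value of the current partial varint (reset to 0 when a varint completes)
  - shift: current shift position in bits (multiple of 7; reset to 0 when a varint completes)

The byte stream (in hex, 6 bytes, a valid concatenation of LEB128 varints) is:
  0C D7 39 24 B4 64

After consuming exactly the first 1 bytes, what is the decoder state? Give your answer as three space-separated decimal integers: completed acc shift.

byte[0]=0x0C cont=0 payload=0x0C: varint #1 complete (value=12); reset -> completed=1 acc=0 shift=0

Answer: 1 0 0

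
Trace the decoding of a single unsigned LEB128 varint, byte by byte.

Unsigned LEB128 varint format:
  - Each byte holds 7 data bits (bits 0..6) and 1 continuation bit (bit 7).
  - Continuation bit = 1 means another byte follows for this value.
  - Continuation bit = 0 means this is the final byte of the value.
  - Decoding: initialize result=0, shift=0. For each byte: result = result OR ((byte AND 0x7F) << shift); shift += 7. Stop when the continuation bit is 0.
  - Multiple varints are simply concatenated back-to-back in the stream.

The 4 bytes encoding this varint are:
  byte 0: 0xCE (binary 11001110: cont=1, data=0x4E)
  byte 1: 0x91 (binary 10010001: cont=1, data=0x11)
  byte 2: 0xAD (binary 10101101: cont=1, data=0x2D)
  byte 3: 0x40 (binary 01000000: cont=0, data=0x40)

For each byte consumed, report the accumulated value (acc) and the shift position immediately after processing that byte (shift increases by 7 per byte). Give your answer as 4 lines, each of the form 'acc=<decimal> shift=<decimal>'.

Answer: acc=78 shift=7
acc=2254 shift=14
acc=739534 shift=21
acc=134957262 shift=28

Derivation:
byte 0=0xCE: payload=0x4E=78, contrib = 78<<0 = 78; acc -> 78, shift -> 7
byte 1=0x91: payload=0x11=17, contrib = 17<<7 = 2176; acc -> 2254, shift -> 14
byte 2=0xAD: payload=0x2D=45, contrib = 45<<14 = 737280; acc -> 739534, shift -> 21
byte 3=0x40: payload=0x40=64, contrib = 64<<21 = 134217728; acc -> 134957262, shift -> 28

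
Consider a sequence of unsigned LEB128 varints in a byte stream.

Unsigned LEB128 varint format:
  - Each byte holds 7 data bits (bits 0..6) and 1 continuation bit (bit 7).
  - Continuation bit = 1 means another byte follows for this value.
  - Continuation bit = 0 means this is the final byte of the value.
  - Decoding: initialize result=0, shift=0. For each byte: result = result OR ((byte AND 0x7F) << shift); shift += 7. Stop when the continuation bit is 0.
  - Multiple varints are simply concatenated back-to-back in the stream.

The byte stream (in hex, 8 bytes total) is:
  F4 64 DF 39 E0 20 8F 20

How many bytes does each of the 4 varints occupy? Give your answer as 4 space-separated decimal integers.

  byte[0]=0xF4 cont=1 payload=0x74=116: acc |= 116<<0 -> acc=116 shift=7
  byte[1]=0x64 cont=0 payload=0x64=100: acc |= 100<<7 -> acc=12916 shift=14 [end]
Varint 1: bytes[0:2] = F4 64 -> value 12916 (2 byte(s))
  byte[2]=0xDF cont=1 payload=0x5F=95: acc |= 95<<0 -> acc=95 shift=7
  byte[3]=0x39 cont=0 payload=0x39=57: acc |= 57<<7 -> acc=7391 shift=14 [end]
Varint 2: bytes[2:4] = DF 39 -> value 7391 (2 byte(s))
  byte[4]=0xE0 cont=1 payload=0x60=96: acc |= 96<<0 -> acc=96 shift=7
  byte[5]=0x20 cont=0 payload=0x20=32: acc |= 32<<7 -> acc=4192 shift=14 [end]
Varint 3: bytes[4:6] = E0 20 -> value 4192 (2 byte(s))
  byte[6]=0x8F cont=1 payload=0x0F=15: acc |= 15<<0 -> acc=15 shift=7
  byte[7]=0x20 cont=0 payload=0x20=32: acc |= 32<<7 -> acc=4111 shift=14 [end]
Varint 4: bytes[6:8] = 8F 20 -> value 4111 (2 byte(s))

Answer: 2 2 2 2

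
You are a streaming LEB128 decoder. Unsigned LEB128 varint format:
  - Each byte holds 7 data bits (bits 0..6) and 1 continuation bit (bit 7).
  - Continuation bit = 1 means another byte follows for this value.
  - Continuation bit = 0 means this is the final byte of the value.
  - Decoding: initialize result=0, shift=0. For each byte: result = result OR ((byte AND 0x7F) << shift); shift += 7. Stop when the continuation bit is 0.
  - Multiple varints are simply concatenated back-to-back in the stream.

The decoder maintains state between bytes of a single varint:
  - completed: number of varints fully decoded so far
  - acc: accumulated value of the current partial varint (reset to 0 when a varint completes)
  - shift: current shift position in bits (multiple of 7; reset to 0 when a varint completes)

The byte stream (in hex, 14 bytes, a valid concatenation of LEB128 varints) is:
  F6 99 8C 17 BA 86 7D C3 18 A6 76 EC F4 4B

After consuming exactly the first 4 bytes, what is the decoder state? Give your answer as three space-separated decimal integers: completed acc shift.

byte[0]=0xF6 cont=1 payload=0x76: acc |= 118<<0 -> completed=0 acc=118 shift=7
byte[1]=0x99 cont=1 payload=0x19: acc |= 25<<7 -> completed=0 acc=3318 shift=14
byte[2]=0x8C cont=1 payload=0x0C: acc |= 12<<14 -> completed=0 acc=199926 shift=21
byte[3]=0x17 cont=0 payload=0x17: varint #1 complete (value=48434422); reset -> completed=1 acc=0 shift=0

Answer: 1 0 0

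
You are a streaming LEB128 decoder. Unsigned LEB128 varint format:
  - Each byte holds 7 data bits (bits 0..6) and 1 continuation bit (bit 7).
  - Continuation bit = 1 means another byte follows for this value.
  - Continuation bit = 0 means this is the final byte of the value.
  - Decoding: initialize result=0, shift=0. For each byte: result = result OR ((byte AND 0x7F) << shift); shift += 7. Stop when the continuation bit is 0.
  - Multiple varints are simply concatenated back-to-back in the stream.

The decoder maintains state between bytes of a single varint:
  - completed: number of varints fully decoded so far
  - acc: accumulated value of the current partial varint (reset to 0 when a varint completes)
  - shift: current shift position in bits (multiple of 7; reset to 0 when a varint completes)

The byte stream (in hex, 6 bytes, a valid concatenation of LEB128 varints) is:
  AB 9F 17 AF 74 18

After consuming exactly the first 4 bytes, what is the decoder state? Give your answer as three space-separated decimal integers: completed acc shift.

Answer: 1 47 7

Derivation:
byte[0]=0xAB cont=1 payload=0x2B: acc |= 43<<0 -> completed=0 acc=43 shift=7
byte[1]=0x9F cont=1 payload=0x1F: acc |= 31<<7 -> completed=0 acc=4011 shift=14
byte[2]=0x17 cont=0 payload=0x17: varint #1 complete (value=380843); reset -> completed=1 acc=0 shift=0
byte[3]=0xAF cont=1 payload=0x2F: acc |= 47<<0 -> completed=1 acc=47 shift=7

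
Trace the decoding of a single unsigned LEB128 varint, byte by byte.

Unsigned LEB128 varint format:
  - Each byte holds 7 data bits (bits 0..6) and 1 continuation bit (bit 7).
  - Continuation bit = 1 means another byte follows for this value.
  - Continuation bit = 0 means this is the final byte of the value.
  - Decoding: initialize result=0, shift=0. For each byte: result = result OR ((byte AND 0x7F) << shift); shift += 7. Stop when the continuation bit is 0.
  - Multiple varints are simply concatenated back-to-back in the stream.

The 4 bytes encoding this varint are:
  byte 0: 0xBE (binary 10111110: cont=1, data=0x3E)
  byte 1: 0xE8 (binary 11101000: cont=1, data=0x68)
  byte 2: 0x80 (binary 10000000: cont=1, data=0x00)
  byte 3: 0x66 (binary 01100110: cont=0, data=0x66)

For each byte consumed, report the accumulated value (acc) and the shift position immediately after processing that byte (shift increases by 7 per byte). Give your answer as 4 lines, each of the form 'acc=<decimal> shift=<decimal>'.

byte 0=0xBE: payload=0x3E=62, contrib = 62<<0 = 62; acc -> 62, shift -> 7
byte 1=0xE8: payload=0x68=104, contrib = 104<<7 = 13312; acc -> 13374, shift -> 14
byte 2=0x80: payload=0x00=0, contrib = 0<<14 = 0; acc -> 13374, shift -> 21
byte 3=0x66: payload=0x66=102, contrib = 102<<21 = 213909504; acc -> 213922878, shift -> 28

Answer: acc=62 shift=7
acc=13374 shift=14
acc=13374 shift=21
acc=213922878 shift=28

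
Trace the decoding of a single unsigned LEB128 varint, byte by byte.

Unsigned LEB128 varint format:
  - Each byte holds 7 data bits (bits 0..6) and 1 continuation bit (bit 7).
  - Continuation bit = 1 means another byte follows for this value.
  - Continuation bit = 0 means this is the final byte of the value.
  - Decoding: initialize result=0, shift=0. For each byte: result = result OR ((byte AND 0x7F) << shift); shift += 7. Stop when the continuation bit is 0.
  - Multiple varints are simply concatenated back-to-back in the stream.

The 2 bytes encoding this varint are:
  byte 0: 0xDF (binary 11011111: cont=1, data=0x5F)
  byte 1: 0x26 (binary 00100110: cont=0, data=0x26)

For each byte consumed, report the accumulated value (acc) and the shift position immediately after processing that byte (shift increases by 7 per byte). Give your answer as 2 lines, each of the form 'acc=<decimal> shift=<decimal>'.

Answer: acc=95 shift=7
acc=4959 shift=14

Derivation:
byte 0=0xDF: payload=0x5F=95, contrib = 95<<0 = 95; acc -> 95, shift -> 7
byte 1=0x26: payload=0x26=38, contrib = 38<<7 = 4864; acc -> 4959, shift -> 14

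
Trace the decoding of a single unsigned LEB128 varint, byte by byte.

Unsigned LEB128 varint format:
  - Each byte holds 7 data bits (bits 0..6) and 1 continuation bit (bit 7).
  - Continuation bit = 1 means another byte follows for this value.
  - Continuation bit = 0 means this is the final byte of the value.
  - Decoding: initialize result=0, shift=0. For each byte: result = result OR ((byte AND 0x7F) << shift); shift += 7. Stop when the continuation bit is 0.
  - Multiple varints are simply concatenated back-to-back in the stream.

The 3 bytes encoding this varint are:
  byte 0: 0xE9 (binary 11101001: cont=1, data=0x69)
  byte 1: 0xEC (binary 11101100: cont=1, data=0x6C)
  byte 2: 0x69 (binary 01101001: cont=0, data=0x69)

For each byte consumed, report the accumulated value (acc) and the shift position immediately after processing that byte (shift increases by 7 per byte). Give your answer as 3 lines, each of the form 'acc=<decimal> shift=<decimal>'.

Answer: acc=105 shift=7
acc=13929 shift=14
acc=1734249 shift=21

Derivation:
byte 0=0xE9: payload=0x69=105, contrib = 105<<0 = 105; acc -> 105, shift -> 7
byte 1=0xEC: payload=0x6C=108, contrib = 108<<7 = 13824; acc -> 13929, shift -> 14
byte 2=0x69: payload=0x69=105, contrib = 105<<14 = 1720320; acc -> 1734249, shift -> 21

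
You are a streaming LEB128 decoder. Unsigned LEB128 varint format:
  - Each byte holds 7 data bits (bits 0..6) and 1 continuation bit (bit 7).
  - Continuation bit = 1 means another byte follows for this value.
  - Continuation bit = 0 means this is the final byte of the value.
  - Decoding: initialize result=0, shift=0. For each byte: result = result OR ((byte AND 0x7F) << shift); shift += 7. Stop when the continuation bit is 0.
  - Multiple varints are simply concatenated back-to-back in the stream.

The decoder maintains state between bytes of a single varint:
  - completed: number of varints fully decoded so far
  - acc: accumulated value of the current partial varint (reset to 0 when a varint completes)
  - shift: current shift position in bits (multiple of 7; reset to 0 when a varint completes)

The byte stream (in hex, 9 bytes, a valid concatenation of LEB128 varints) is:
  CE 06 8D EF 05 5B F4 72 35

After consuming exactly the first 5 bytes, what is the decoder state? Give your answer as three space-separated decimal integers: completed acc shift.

byte[0]=0xCE cont=1 payload=0x4E: acc |= 78<<0 -> completed=0 acc=78 shift=7
byte[1]=0x06 cont=0 payload=0x06: varint #1 complete (value=846); reset -> completed=1 acc=0 shift=0
byte[2]=0x8D cont=1 payload=0x0D: acc |= 13<<0 -> completed=1 acc=13 shift=7
byte[3]=0xEF cont=1 payload=0x6F: acc |= 111<<7 -> completed=1 acc=14221 shift=14
byte[4]=0x05 cont=0 payload=0x05: varint #2 complete (value=96141); reset -> completed=2 acc=0 shift=0

Answer: 2 0 0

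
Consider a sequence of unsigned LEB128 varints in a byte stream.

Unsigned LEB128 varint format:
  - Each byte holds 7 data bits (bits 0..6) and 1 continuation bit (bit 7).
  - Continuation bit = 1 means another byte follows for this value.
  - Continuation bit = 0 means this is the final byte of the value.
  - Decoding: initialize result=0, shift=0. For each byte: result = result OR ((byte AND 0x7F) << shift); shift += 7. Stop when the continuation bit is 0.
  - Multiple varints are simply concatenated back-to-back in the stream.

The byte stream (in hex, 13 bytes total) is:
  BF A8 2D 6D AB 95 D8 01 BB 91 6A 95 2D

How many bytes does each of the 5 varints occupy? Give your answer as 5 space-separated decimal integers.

Answer: 3 1 4 3 2

Derivation:
  byte[0]=0xBF cont=1 payload=0x3F=63: acc |= 63<<0 -> acc=63 shift=7
  byte[1]=0xA8 cont=1 payload=0x28=40: acc |= 40<<7 -> acc=5183 shift=14
  byte[2]=0x2D cont=0 payload=0x2D=45: acc |= 45<<14 -> acc=742463 shift=21 [end]
Varint 1: bytes[0:3] = BF A8 2D -> value 742463 (3 byte(s))
  byte[3]=0x6D cont=0 payload=0x6D=109: acc |= 109<<0 -> acc=109 shift=7 [end]
Varint 2: bytes[3:4] = 6D -> value 109 (1 byte(s))
  byte[4]=0xAB cont=1 payload=0x2B=43: acc |= 43<<0 -> acc=43 shift=7
  byte[5]=0x95 cont=1 payload=0x15=21: acc |= 21<<7 -> acc=2731 shift=14
  byte[6]=0xD8 cont=1 payload=0x58=88: acc |= 88<<14 -> acc=1444523 shift=21
  byte[7]=0x01 cont=0 payload=0x01=1: acc |= 1<<21 -> acc=3541675 shift=28 [end]
Varint 3: bytes[4:8] = AB 95 D8 01 -> value 3541675 (4 byte(s))
  byte[8]=0xBB cont=1 payload=0x3B=59: acc |= 59<<0 -> acc=59 shift=7
  byte[9]=0x91 cont=1 payload=0x11=17: acc |= 17<<7 -> acc=2235 shift=14
  byte[10]=0x6A cont=0 payload=0x6A=106: acc |= 106<<14 -> acc=1738939 shift=21 [end]
Varint 4: bytes[8:11] = BB 91 6A -> value 1738939 (3 byte(s))
  byte[11]=0x95 cont=1 payload=0x15=21: acc |= 21<<0 -> acc=21 shift=7
  byte[12]=0x2D cont=0 payload=0x2D=45: acc |= 45<<7 -> acc=5781 shift=14 [end]
Varint 5: bytes[11:13] = 95 2D -> value 5781 (2 byte(s))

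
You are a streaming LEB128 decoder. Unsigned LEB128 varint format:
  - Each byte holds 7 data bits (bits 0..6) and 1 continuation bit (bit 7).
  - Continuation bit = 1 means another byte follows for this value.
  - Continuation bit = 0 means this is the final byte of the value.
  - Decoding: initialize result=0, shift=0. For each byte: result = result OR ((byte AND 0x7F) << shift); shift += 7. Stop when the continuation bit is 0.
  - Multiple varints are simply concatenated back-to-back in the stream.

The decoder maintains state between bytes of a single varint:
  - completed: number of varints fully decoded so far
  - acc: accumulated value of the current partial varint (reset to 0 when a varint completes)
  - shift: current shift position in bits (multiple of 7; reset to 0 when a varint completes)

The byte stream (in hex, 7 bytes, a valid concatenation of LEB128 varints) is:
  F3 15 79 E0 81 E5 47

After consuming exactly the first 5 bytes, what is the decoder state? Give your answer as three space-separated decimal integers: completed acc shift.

Answer: 2 224 14

Derivation:
byte[0]=0xF3 cont=1 payload=0x73: acc |= 115<<0 -> completed=0 acc=115 shift=7
byte[1]=0x15 cont=0 payload=0x15: varint #1 complete (value=2803); reset -> completed=1 acc=0 shift=0
byte[2]=0x79 cont=0 payload=0x79: varint #2 complete (value=121); reset -> completed=2 acc=0 shift=0
byte[3]=0xE0 cont=1 payload=0x60: acc |= 96<<0 -> completed=2 acc=96 shift=7
byte[4]=0x81 cont=1 payload=0x01: acc |= 1<<7 -> completed=2 acc=224 shift=14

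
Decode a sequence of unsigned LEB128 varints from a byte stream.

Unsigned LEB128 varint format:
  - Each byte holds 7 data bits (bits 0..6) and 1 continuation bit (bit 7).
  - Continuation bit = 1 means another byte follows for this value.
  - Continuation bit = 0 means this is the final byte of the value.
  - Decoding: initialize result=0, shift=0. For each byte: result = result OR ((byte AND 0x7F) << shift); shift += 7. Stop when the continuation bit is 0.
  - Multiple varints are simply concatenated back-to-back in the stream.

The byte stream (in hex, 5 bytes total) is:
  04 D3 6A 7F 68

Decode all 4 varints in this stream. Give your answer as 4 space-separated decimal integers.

Answer: 4 13651 127 104

Derivation:
  byte[0]=0x04 cont=0 payload=0x04=4: acc |= 4<<0 -> acc=4 shift=7 [end]
Varint 1: bytes[0:1] = 04 -> value 4 (1 byte(s))
  byte[1]=0xD3 cont=1 payload=0x53=83: acc |= 83<<0 -> acc=83 shift=7
  byte[2]=0x6A cont=0 payload=0x6A=106: acc |= 106<<7 -> acc=13651 shift=14 [end]
Varint 2: bytes[1:3] = D3 6A -> value 13651 (2 byte(s))
  byte[3]=0x7F cont=0 payload=0x7F=127: acc |= 127<<0 -> acc=127 shift=7 [end]
Varint 3: bytes[3:4] = 7F -> value 127 (1 byte(s))
  byte[4]=0x68 cont=0 payload=0x68=104: acc |= 104<<0 -> acc=104 shift=7 [end]
Varint 4: bytes[4:5] = 68 -> value 104 (1 byte(s))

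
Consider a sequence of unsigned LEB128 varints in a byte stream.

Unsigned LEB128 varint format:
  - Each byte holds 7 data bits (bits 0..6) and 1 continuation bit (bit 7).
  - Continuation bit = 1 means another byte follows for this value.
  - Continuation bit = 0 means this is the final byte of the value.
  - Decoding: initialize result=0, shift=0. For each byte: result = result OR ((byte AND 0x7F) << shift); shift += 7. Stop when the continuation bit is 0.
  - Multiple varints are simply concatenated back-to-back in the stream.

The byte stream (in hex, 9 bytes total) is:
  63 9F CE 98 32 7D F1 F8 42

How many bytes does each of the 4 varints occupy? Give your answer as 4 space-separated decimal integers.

Answer: 1 4 1 3

Derivation:
  byte[0]=0x63 cont=0 payload=0x63=99: acc |= 99<<0 -> acc=99 shift=7 [end]
Varint 1: bytes[0:1] = 63 -> value 99 (1 byte(s))
  byte[1]=0x9F cont=1 payload=0x1F=31: acc |= 31<<0 -> acc=31 shift=7
  byte[2]=0xCE cont=1 payload=0x4E=78: acc |= 78<<7 -> acc=10015 shift=14
  byte[3]=0x98 cont=1 payload=0x18=24: acc |= 24<<14 -> acc=403231 shift=21
  byte[4]=0x32 cont=0 payload=0x32=50: acc |= 50<<21 -> acc=105260831 shift=28 [end]
Varint 2: bytes[1:5] = 9F CE 98 32 -> value 105260831 (4 byte(s))
  byte[5]=0x7D cont=0 payload=0x7D=125: acc |= 125<<0 -> acc=125 shift=7 [end]
Varint 3: bytes[5:6] = 7D -> value 125 (1 byte(s))
  byte[6]=0xF1 cont=1 payload=0x71=113: acc |= 113<<0 -> acc=113 shift=7
  byte[7]=0xF8 cont=1 payload=0x78=120: acc |= 120<<7 -> acc=15473 shift=14
  byte[8]=0x42 cont=0 payload=0x42=66: acc |= 66<<14 -> acc=1096817 shift=21 [end]
Varint 4: bytes[6:9] = F1 F8 42 -> value 1096817 (3 byte(s))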